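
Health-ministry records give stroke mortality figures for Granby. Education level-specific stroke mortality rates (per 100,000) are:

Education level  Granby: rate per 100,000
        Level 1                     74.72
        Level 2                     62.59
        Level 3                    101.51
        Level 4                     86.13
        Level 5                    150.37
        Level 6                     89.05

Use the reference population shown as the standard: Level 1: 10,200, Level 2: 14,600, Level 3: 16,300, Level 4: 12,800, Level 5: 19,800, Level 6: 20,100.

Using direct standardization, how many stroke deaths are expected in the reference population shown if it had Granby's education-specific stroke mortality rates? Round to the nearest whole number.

92

Expected stroke deaths = Σ (standard pop × education-specific rate ÷ 100,000)
= 10,200×74.72/100,000 + 14,600×62.59/100,000 + 16,300×101.51/100,000 + 12,800×86.13/100,000 + 19,800×150.37/100,000 + 20,100×89.05/100,000
= 7.62 + 9.14 + 16.55 + 11.02 + 29.77 + 17.90 = 92.00.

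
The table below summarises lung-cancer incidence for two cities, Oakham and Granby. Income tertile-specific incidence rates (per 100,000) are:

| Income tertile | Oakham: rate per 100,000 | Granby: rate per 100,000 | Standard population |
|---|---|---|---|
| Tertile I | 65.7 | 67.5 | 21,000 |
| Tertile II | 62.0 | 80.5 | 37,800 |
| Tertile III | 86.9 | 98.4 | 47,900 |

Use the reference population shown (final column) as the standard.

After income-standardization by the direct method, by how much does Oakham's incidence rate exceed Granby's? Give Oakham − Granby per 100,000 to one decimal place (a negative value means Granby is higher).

Standard total = 106,700; weights = 0.1968, 0.3543, 0.4489.
Oakham: 0.1968×65.7 + 0.3543×62.0 + 0.4489×86.9 = 73.9064 per 100,000.
Granby: 0.1968×67.5 + 0.3543×80.5 + 0.4489×98.4 = 85.9771 per 100,000.
Difference = 73.9064 − 85.9771 = -12.0708.

-12.1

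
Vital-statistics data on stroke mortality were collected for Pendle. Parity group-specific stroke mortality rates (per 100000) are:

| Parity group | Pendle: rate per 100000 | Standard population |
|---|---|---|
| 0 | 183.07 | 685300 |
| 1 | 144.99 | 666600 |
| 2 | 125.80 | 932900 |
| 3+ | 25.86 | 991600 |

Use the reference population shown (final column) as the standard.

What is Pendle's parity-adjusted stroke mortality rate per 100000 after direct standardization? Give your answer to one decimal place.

Standard total = 3276400; weights = 0.2092, 0.2035, 0.2847, 0.3026.
Standardized rate: 0.2092×183.07 + 0.2035×144.99 + 0.2847×125.80 + 0.3026×25.86 = 111.4363 per 100000.

111.4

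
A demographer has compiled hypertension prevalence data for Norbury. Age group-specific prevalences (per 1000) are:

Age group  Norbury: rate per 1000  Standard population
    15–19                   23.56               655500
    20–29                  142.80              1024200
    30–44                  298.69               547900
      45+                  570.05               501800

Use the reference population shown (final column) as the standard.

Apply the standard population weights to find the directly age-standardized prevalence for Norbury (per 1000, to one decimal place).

Standard total = 2729400; weights = 0.2402, 0.3752, 0.2007, 0.1838.
Standardized rate: 0.2402×23.56 + 0.3752×142.80 + 0.2007×298.69 + 0.1838×570.05 = 224.0063 per 1000.

224.0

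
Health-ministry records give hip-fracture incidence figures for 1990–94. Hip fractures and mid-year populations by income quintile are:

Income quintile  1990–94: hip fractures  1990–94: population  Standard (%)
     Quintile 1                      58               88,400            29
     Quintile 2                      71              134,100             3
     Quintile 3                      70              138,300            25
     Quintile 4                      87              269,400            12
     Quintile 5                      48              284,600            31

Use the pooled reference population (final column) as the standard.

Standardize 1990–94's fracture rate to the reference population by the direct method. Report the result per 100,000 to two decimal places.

Income-specific rates per 100,000 for 1990–94: 65.61, 52.95, 50.61, 32.29, 16.87.
Standard weights: 0.29, 0.03, 0.25, 0.12, 0.31.
Standardized rate: 0.2900×65.61 + 0.0300×52.95 + 0.2500×50.61 + 0.1200×32.29 + 0.3100×16.87 = 42.3728 per 100,000.

42.37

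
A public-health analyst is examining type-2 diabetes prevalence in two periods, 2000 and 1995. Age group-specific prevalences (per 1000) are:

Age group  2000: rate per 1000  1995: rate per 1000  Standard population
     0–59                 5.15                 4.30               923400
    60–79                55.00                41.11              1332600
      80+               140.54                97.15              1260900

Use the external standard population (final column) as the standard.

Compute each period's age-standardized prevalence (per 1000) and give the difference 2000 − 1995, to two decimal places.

21.04

Standard total = 3516900; weights = 0.2626, 0.3789, 0.3585.
2000: 0.2626×5.15 + 0.3789×55.00 + 0.3585×140.54 = 72.5797 per 1000.
1995: 0.2626×4.30 + 0.3789×41.11 + 0.3585×97.15 = 51.5369 per 1000.
Difference = 72.5797 − 51.5369 = 21.0427.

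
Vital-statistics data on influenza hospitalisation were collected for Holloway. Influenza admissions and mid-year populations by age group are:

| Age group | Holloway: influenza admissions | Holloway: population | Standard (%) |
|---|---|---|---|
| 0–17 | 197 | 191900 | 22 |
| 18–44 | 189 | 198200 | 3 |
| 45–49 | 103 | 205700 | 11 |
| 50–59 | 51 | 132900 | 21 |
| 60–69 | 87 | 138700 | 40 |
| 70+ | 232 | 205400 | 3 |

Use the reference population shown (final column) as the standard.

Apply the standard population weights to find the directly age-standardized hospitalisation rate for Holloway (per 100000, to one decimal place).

Age-specific rates per 100000 for Holloway: 102.66, 95.36, 50.07, 38.37, 62.73, 112.95.
Standard weights: 0.22, 0.03, 0.11, 0.21, 0.40, 0.03.
Standardized rate: 0.2200×102.66 + 0.0300×95.36 + 0.1100×50.07 + 0.2100×38.37 + 0.4000×62.73 + 0.0300×112.95 = 67.4908 per 100000.

67.5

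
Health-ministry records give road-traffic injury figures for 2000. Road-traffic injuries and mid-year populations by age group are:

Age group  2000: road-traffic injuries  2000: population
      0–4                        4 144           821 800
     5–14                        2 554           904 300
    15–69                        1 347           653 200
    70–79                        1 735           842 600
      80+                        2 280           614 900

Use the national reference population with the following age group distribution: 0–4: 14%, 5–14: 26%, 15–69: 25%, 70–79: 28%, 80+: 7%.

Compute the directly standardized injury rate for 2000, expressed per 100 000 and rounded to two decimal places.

Age-specific rates per 100 000 for 2000: 504.26, 282.43, 206.22, 205.91, 370.79.
Standard weights: 0.14, 0.26, 0.25, 0.28, 0.07.
Standardized rate: 0.1400×504.26 + 0.2600×282.43 + 0.2500×206.22 + 0.2800×205.91 + 0.0700×370.79 = 279.1918 per 100 000.

279.19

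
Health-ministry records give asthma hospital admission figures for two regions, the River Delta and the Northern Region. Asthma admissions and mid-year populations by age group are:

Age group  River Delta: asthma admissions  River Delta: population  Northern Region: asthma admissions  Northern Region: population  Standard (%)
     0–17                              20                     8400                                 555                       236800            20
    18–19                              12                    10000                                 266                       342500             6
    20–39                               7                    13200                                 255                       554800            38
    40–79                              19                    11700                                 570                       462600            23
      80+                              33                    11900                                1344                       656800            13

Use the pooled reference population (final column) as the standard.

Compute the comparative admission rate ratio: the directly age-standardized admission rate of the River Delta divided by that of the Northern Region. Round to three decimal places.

Age-specific rates per 10000 for the River Delta: 23.81, 12.00, 5.30, 16.24, 27.73.
For the Northern Region: 23.44, 7.77, 4.60, 12.32, 20.46.
Standard weights: 0.20, 0.06, 0.38, 0.23, 0.13.
The River Delta: 0.2000×23.81 + 0.0600×12.00 + 0.3800×5.30 + 0.2300×16.24 + 0.1300×27.73 = 14.8371 per 10000.
The Northern Region: 0.2000×23.44 + 0.0600×7.77 + 0.3800×4.60 + 0.2300×12.32 + 0.1300×20.46 = 12.3942 per 10000.
Ratio = 14.8371 ÷ 12.3942 = 1.19710.

1.197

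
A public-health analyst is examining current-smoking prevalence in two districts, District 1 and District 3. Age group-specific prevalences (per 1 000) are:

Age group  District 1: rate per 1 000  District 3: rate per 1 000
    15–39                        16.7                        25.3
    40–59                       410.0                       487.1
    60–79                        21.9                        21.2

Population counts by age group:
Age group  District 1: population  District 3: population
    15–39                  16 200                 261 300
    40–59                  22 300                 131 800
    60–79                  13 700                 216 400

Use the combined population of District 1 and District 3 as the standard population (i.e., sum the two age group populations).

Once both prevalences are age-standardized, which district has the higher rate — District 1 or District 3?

Combined standard total = 661 700; weights = 0.4194, 0.2329, 0.3477.
District 1: 0.4194×16.7 + 0.2329×410.0 + 0.3477×21.9 = 110.1019 per 1 000.
District 3: 0.4194×25.3 + 0.2329×487.1 + 0.3477×21.2 = 131.4206 per 1 000.
The crude rates (186.08 vs 123.71) would put District 1 higher, but that reflects its age composition; once standardized to a common age structure, District 3 has the higher underlying rate.

District 3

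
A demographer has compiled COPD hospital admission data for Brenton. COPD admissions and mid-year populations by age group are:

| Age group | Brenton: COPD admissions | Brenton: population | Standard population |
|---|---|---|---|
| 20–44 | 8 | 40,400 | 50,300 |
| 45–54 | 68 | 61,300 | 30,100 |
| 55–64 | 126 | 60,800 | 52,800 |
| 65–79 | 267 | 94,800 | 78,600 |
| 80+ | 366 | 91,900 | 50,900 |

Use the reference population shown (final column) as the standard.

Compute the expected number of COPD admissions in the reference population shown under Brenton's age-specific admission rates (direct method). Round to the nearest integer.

577

Age-specific rates per 10,000 for Brenton: 1.98, 11.09, 20.72, 28.16, 39.83.
Expected COPD admissions = Σ (standard pop × age-specific rate ÷ 10,000)
= 50,300×1.98/10,000 + 30,100×11.09/10,000 + 52,800×20.72/10,000 + 78,600×28.16/10,000 + 50,900×39.83/10,000
= 9.96 + 33.39 + 109.42 + 221.37 + 202.71 = 576.86.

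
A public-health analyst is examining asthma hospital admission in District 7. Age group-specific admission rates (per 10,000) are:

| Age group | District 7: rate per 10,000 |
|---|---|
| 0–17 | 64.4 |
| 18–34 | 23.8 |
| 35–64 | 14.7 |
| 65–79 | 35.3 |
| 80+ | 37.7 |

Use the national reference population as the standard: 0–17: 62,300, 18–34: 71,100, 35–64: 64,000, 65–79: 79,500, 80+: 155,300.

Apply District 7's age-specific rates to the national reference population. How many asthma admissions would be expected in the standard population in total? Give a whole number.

Expected asthma admissions = Σ (standard pop × age-specific rate ÷ 10,000)
= 62,300×64.4/10,000 + 71,100×23.8/10,000 + 64,000×14.7/10,000 + 79,500×35.3/10,000 + 155,300×37.7/10,000
= 401.21 + 169.22 + 94.08 + 280.63 + 585.48 = 1530.63.

1531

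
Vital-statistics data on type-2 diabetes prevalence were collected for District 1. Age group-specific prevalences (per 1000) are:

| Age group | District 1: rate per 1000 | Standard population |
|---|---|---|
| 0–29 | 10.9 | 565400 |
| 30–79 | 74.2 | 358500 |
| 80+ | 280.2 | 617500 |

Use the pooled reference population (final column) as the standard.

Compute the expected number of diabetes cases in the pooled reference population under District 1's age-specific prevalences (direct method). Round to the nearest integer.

Expected diabetes cases = Σ (standard pop × age-specific rate ÷ 1000)
= 565400×10.9/1000 + 358500×74.2/1000 + 617500×280.2/1000
= 6162.86 + 26600.70 + 173023.50 = 205787.06.

205787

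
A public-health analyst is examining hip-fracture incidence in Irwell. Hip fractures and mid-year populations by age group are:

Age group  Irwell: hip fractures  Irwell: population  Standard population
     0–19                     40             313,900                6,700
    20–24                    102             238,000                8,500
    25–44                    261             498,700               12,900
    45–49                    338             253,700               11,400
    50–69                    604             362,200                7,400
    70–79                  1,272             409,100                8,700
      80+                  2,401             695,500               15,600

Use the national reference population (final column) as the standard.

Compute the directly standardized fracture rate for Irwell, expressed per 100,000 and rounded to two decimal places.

168.09

Age-specific rates per 100,000 for Irwell: 12.74, 42.86, 52.34, 133.23, 166.76, 310.93, 345.22.
Standard total = 71,200; weights = 0.0941, 0.1194, 0.1812, 0.1601, 0.1039, 0.1222, 0.2191.
Standardized rate: 0.0941×12.74 + 0.1194×42.86 + 0.1812×52.34 + 0.1601×133.23 + 0.1039×166.76 + 0.1222×310.93 + 0.2191×345.22 = 168.0912 per 100,000.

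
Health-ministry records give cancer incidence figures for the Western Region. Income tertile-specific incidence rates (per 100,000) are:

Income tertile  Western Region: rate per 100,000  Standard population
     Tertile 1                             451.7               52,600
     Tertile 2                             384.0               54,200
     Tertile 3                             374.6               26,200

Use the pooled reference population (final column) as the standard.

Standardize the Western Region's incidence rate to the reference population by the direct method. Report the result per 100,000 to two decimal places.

408.92

Standard total = 133,000; weights = 0.3955, 0.4075, 0.1970.
Standardized rate: 0.3955×451.7 + 0.4075×384.0 + 0.1970×374.6 = 408.9229 per 100,000.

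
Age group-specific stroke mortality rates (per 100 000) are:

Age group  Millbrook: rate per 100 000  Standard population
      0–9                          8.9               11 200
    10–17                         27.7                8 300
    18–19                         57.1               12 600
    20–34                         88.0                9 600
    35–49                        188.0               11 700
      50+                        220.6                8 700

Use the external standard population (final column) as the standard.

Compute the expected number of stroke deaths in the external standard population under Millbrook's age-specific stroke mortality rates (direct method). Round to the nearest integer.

Expected stroke deaths = Σ (standard pop × age-specific rate ÷ 100 000)
= 11 200×8.9/100 000 + 8 300×27.7/100 000 + 12 600×57.1/100 000 + 9 600×88.0/100 000 + 11 700×188.0/100 000 + 8 700×220.6/100 000
= 1.00 + 2.30 + 7.19 + 8.45 + 22.00 + 19.19 = 60.13.

60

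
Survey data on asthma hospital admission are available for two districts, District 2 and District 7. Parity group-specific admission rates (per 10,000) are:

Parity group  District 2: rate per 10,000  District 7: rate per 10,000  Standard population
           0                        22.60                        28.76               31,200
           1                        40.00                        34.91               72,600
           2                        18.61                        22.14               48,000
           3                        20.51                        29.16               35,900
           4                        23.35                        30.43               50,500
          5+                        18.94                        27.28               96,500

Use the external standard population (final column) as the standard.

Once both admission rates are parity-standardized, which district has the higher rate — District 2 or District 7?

Standard total = 334,700; weights = 0.0932, 0.2169, 0.1434, 0.1073, 0.1509, 0.2883.
District 2: 0.0932×22.60 + 0.2169×40.00 + 0.1434×18.61 + 0.1073×20.51 + 0.1509×23.35 + 0.2883×18.94 = 24.6358 per 10,000.
District 7: 0.0932×28.76 + 0.2169×34.91 + 0.1434×22.14 + 0.1073×29.16 + 0.1509×30.43 + 0.2883×27.28 = 29.0128 per 10,000.

District 7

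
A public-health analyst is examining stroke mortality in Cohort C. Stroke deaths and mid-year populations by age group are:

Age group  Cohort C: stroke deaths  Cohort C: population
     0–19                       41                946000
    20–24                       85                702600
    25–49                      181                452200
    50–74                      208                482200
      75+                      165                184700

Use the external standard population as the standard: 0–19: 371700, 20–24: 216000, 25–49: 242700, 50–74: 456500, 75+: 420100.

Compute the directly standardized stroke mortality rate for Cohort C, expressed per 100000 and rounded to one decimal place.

41.7

Age-specific rates per 100000 for Cohort C: 4.33, 12.10, 40.03, 43.14, 89.33.
Standard total = 1707000; weights = 0.2178, 0.1265, 0.1422, 0.2674, 0.2461.
Standardized rate: 0.2178×4.33 + 0.1265×12.10 + 0.1422×40.03 + 0.2674×43.14 + 0.2461×89.33 = 41.6867 per 100000.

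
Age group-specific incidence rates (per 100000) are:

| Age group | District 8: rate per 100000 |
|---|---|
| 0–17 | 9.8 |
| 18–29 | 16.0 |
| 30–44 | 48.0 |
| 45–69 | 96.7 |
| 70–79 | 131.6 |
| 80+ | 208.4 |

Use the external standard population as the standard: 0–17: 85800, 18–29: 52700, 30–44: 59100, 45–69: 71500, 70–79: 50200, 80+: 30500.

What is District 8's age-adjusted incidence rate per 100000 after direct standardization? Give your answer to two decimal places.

Standard total = 349800; weights = 0.2453, 0.1507, 0.1690, 0.2044, 0.1435, 0.0872.
Standardized rate: 0.2453×9.8 + 0.1507×16.0 + 0.1690×48.0 + 0.2044×96.7 + 0.1435×131.6 + 0.0872×208.4 = 69.7467 per 100000.

69.75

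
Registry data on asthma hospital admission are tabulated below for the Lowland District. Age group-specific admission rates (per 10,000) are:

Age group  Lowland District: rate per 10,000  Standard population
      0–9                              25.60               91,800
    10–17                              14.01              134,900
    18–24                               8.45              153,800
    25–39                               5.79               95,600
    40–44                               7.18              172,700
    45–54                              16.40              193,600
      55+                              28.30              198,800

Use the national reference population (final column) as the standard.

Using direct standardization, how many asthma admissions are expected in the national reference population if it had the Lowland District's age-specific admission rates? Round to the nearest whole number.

Expected asthma admissions = Σ (standard pop × age-specific rate ÷ 10,000)
= 91,800×25.60/10,000 + 134,900×14.01/10,000 + 153,800×8.45/10,000 + 95,600×5.79/10,000 + 172,700×7.18/10,000 + 193,600×16.40/10,000 + 198,800×28.30/10,000
= 235.01 + 188.99 + 129.96 + 55.35 + 124.00 + 317.50 + 562.60 = 1613.42.

1613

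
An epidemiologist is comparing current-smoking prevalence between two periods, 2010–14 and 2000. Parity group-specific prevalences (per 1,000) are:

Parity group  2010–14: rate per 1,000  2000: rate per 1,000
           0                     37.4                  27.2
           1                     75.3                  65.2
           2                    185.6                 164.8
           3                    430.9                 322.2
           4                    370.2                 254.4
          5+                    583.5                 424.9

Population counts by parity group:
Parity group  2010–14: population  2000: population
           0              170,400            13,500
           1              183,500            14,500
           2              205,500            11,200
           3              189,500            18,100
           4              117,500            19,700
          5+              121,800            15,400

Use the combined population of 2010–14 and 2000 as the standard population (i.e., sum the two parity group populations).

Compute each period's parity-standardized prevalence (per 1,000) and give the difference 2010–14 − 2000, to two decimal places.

63.48

Combined standard total = 1,080,600; weights = 0.1702, 0.1832, 0.2005, 0.1921, 0.1270, 0.1270.
2010–14: 0.1702×37.4 + 0.1832×75.3 + 0.2005×185.6 + 0.1921×430.9 + 0.1270×370.2 + 0.1270×583.5 = 261.2523 per 1,000.
2000: 0.1702×27.2 + 0.1832×65.2 + 0.2005×164.8 + 0.1921×322.2 + 0.1270×254.4 + 0.1270×424.9 = 197.7721 per 1,000.
Difference = 261.2523 − 197.7721 = 63.4802.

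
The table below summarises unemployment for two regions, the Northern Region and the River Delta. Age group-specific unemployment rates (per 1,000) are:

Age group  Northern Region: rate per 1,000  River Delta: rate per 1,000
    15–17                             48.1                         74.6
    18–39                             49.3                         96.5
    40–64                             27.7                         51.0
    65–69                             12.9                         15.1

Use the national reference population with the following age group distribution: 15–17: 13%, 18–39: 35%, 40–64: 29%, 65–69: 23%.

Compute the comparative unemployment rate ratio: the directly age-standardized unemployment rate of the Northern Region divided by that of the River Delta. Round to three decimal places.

0.559

Standard weights: 0.13, 0.35, 0.29, 0.23.
The Northern Region: 0.1300×48.1 + 0.3500×49.3 + 0.2900×27.7 + 0.2300×12.9 = 34.5080 per 1,000.
The River Delta: 0.1300×74.6 + 0.3500×96.5 + 0.2900×51.0 + 0.2300×15.1 = 61.7360 per 1,000.
Ratio = 34.5080 ÷ 61.7360 = 0.55896.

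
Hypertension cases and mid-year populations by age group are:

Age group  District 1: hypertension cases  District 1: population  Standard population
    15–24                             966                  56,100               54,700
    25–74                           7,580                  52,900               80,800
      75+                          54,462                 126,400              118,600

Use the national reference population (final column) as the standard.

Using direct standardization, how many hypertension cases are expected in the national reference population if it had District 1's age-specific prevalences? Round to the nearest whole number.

63621

Age-specific rates per 1,000 for District 1: 17.219, 143.289, 430.870.
Expected hypertension cases = Σ (standard pop × age-specific rate ÷ 1,000)
= 54,700×17.219/1,000 + 80,800×143.289/1,000 + 118,600×430.870/1,000
= 941.89 + 11577.77 + 51101.21 = 63620.87.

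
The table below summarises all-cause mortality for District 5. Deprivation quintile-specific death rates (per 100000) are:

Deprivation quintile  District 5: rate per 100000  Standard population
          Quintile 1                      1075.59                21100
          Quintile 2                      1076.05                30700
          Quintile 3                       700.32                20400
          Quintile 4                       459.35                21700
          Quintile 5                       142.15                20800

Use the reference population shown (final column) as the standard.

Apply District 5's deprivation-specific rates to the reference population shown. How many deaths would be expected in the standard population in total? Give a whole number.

Expected deaths = Σ (standard pop × deprivation-specific rate ÷ 100000)
= 21100×1075.59/100000 + 30700×1076.05/100000 + 20400×700.32/100000 + 21700×459.35/100000 + 20800×142.15/100000
= 226.95 + 330.35 + 142.87 + 99.68 + 29.57 = 829.41.

829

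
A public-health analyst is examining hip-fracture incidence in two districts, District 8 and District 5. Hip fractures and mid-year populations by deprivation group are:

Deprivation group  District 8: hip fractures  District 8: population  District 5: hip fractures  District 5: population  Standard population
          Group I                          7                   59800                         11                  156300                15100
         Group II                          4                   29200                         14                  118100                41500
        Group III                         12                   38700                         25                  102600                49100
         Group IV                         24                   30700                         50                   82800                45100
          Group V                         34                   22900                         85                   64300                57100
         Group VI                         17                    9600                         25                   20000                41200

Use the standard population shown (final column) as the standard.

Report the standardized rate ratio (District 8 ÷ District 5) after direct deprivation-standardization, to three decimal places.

Deprivation-specific rates per 100000 for District 8: 11.71, 13.70, 31.01, 78.18, 148.47, 177.08.
For District 5: 7.04, 11.85, 24.37, 60.39, 132.19, 125.00.
Standard total = 249100; weights = 0.0606, 0.1666, 0.1971, 0.1811, 0.2292, 0.1654.
District 8: 0.0606×11.71 + 0.1666×13.70 + 0.1971×31.01 + 0.1811×78.18 + 0.2292×148.47 + 0.1654×177.08 = 86.5798 per 100000.
District 5: 0.0606×7.04 + 0.1666×11.85 + 0.1971×24.37 + 0.1811×60.39 + 0.2292×132.19 + 0.1654×125.00 = 69.1139 per 100000.
Ratio = 86.5798 ÷ 69.1139 = 1.25271.

1.253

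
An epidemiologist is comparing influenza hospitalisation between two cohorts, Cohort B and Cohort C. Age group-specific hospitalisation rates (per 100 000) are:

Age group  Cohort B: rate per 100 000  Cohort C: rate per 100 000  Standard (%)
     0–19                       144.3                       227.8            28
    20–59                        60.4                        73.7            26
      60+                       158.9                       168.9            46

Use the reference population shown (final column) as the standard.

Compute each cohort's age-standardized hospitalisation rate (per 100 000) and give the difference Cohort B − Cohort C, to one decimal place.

-31.4

Standard weights: 0.28, 0.26, 0.46.
Cohort B: 0.2800×144.3 + 0.2600×60.4 + 0.4600×158.9 = 129.2020 per 100 000.
Cohort C: 0.2800×227.8 + 0.2600×73.7 + 0.4600×168.9 = 160.6400 per 100 000.
Difference = 129.2020 − 160.6400 = -31.4380.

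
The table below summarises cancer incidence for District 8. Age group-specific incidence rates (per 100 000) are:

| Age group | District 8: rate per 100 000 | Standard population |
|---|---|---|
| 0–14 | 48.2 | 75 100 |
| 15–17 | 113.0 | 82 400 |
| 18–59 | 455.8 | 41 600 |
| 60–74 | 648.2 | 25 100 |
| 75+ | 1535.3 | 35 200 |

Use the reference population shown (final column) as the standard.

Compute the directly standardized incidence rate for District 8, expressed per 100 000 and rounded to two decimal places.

Standard total = 259 400; weights = 0.2895, 0.3177, 0.1604, 0.0968, 0.1357.
Standardized rate: 0.2895×48.2 + 0.3177×113.0 + 0.1604×455.8 + 0.0968×648.2 + 0.1357×1535.3 = 394.0042 per 100 000.

394.00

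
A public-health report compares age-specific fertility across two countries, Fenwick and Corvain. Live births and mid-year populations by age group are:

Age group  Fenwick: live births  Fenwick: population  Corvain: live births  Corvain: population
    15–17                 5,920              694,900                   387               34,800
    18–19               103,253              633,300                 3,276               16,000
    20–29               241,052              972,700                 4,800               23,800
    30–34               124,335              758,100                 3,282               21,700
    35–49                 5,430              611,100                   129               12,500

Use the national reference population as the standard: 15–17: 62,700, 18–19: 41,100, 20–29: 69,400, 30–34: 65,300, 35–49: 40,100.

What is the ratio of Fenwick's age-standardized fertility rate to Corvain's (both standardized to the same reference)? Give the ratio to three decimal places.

Age-specific rates per 1,000 for Fenwick: 8.519, 163.040, 247.817, 164.009, 8.886.
For Corvain: 11.121, 204.750, 201.681, 151.244, 10.320.
Standard total = 278,600; weights = 0.2251, 0.1475, 0.2491, 0.2344, 0.1439.
Fenwick: 0.2251×8.519 + 0.1475×163.040 + 0.2491×247.817 + 0.2344×164.009 + 0.1439×8.886 = 127.4217 per 1,000.
Corvain: 0.2251×11.121 + 0.1475×204.750 + 0.2491×201.681 + 0.2344×151.244 + 0.1439×10.320 = 119.8823 per 1,000.
Ratio = 127.4217 ÷ 119.8823 = 1.06289.

1.063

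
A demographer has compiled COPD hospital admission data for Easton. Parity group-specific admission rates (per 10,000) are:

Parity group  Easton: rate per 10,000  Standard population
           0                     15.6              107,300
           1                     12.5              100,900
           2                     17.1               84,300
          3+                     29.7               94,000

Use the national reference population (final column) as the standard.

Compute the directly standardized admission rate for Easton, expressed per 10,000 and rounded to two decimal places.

18.55

Standard total = 386,500; weights = 0.2776, 0.2611, 0.2181, 0.2432.
Standardized rate: 0.2776×15.6 + 0.2611×12.5 + 0.2181×17.1 + 0.2432×29.7 = 18.5471 per 10,000.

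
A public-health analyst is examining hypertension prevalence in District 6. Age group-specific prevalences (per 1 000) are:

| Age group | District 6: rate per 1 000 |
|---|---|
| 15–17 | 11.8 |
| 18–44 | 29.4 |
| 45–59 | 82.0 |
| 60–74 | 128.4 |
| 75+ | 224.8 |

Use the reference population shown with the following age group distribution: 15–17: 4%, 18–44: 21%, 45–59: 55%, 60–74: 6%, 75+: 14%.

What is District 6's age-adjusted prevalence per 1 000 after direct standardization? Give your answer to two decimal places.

Standard weights: 0.04, 0.21, 0.55, 0.06, 0.14.
Standardized rate: 0.0400×11.8 + 0.2100×29.4 + 0.5500×82.0 + 0.0600×128.4 + 0.1400×224.8 = 90.9220 per 1 000.

90.92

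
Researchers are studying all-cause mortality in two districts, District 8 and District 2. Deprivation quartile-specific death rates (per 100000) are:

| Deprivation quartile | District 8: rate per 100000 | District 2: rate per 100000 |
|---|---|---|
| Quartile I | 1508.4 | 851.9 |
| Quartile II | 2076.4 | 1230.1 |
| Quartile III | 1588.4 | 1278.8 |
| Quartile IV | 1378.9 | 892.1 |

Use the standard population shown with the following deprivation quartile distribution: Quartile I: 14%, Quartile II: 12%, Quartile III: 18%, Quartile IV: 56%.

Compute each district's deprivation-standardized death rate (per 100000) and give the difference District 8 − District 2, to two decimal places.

Standard weights: 0.14, 0.12, 0.18, 0.56.
District 8: 0.1400×1508.4 + 0.1200×2076.4 + 0.1800×1588.4 + 0.5600×1378.9 = 1518.4400 per 100000.
District 2: 0.1400×851.9 + 0.1200×1230.1 + 0.1800×1278.8 + 0.5600×892.1 = 996.6380 per 100000.
Difference = 1518.4400 − 996.6380 = 521.8020.

521.80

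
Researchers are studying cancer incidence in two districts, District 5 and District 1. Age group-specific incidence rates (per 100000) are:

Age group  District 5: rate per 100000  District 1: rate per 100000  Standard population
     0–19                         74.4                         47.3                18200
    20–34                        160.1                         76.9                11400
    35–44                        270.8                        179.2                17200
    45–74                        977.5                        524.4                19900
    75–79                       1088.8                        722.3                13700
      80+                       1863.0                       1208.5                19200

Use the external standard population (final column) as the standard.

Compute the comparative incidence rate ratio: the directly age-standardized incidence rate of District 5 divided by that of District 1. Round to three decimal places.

Standard total = 99600; weights = 0.1827, 0.1145, 0.1727, 0.1998, 0.1376, 0.1928.
District 5: 0.1827×74.4 + 0.1145×160.1 + 0.1727×270.8 + 0.1998×977.5 + 0.1376×1088.8 + 0.1928×1863.0 = 782.8854 per 100000.
District 1: 0.1827×47.3 + 0.1145×76.9 + 0.1727×179.2 + 0.1998×524.4 + 0.1376×722.3 + 0.1928×1208.5 = 485.4822 per 100000.
Ratio = 782.8854 ÷ 485.4822 = 1.61259.

1.613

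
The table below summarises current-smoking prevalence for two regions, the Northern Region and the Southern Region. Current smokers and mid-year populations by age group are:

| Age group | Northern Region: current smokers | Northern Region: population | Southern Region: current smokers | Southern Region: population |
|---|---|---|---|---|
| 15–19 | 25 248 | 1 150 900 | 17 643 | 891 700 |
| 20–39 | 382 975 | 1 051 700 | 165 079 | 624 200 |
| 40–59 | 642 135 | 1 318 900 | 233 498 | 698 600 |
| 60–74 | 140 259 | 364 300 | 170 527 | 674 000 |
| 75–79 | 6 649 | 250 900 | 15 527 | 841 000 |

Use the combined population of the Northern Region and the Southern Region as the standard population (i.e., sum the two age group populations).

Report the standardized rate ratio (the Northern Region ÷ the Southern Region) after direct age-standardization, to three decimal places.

Age-specific rates per 1 000 for the Northern Region: 21.938, 364.149, 486.872, 385.010, 26.501.
For the Southern Region: 19.786, 264.465, 334.237, 253.007, 18.463.
Combined standard total = 7 866 200; weights = 0.2597, 0.2131, 0.2565, 0.1320, 0.1388.
The Northern Region: 0.2597×21.938 + 0.2131×364.149 + 0.2565×486.872 + 0.1320×385.010 + 0.1388×26.501 = 262.6479 per 1 000.
The Southern Region: 0.2597×19.786 + 0.2131×264.465 + 0.2565×334.237 + 0.1320×253.007 + 0.1388×18.463 = 183.1648 per 1 000.
Ratio = 262.6479 ÷ 183.1648 = 1.43394.

1.434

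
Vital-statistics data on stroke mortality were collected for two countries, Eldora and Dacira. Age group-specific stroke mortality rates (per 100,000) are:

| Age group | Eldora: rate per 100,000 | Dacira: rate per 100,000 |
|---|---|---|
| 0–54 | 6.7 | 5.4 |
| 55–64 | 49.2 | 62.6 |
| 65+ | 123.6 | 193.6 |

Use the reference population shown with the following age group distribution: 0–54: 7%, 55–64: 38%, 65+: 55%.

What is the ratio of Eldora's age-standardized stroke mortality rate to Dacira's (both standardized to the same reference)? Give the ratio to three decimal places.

Standard weights: 0.07, 0.38, 0.55.
Eldora: 0.0700×6.7 + 0.3800×49.2 + 0.5500×123.6 = 87.1450 per 100,000.
Dacira: 0.0700×5.4 + 0.3800×62.6 + 0.5500×193.6 = 130.6460 per 100,000.
Ratio = 87.1450 ÷ 130.6460 = 0.66703.

0.667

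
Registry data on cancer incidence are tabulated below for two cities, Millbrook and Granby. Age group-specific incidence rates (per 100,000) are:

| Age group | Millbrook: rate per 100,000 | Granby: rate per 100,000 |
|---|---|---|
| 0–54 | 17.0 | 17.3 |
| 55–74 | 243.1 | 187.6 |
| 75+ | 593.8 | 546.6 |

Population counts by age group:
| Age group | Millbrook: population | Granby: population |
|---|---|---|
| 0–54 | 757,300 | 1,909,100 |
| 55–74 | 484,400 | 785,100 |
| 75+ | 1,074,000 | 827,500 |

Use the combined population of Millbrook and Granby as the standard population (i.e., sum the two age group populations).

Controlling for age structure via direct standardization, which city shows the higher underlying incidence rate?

Millbrook

Combined standard total = 5,837,400; weights = 0.4568, 0.2175, 0.3257.
Millbrook: 0.4568×17.0 + 0.2175×243.1 + 0.3257×593.8 = 254.0609 per 100,000.
Granby: 0.4568×17.3 + 0.2175×187.6 + 0.3257×546.6 = 226.7528 per 100,000.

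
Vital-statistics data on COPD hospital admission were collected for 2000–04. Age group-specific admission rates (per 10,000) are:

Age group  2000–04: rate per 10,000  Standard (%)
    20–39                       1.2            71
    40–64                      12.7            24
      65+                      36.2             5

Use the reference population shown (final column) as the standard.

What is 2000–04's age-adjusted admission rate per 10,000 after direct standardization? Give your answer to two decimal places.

Standard weights: 0.71, 0.24, 0.05.
Standardized rate: 0.7100×1.2 + 0.2400×12.7 + 0.0500×36.2 = 5.7100 per 10,000.

5.71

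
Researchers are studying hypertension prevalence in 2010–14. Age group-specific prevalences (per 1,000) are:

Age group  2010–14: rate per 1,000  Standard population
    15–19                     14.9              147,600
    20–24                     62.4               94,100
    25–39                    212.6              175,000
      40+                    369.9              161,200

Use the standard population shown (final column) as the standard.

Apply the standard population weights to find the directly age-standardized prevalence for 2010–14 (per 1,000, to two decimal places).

Standard total = 577,900; weights = 0.2554, 0.1628, 0.3028, 0.2789.
Standardized rate: 0.2554×14.9 + 0.1628×62.4 + 0.3028×212.6 + 0.2789×369.9 = 181.5261 per 1,000.

181.53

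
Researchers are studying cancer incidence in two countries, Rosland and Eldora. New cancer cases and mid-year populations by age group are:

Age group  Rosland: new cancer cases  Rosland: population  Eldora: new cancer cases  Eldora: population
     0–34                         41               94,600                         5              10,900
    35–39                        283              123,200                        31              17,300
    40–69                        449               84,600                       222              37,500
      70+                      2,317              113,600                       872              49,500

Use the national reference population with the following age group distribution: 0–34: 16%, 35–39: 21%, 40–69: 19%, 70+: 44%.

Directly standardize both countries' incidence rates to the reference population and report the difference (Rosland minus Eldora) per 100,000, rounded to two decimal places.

120.88

Age-specific rates per 100,000 for Rosland: 43.34, 229.71, 530.73, 2039.61.
For Eldora: 45.87, 179.19, 592.00, 1761.62.
Standard weights: 0.16, 0.21, 0.19, 0.44.
Rosland: 0.1600×43.34 + 0.2100×229.71 + 0.1900×530.73 + 0.4400×2039.61 = 1053.4419 per 100,000.
Eldora: 0.1600×45.87 + 0.2100×179.19 + 0.1900×592.00 + 0.4400×1761.62 = 932.5606 per 100,000.
Difference = 1053.4419 − 932.5606 = 120.8813.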